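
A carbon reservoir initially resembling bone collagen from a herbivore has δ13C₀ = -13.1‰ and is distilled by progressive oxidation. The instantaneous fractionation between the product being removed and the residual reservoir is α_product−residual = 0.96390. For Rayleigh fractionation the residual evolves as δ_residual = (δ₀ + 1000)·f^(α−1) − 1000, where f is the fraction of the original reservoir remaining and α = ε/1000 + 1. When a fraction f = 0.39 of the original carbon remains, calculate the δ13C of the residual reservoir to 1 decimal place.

Rayleigh residual: δ_res = (δ₀ + 1000)·f^(α−1) − 1000
α − 1 = -0.03610
f^(α−1) = 0.39^(-0.03610) = 1.034576
δ_res = (-13.1 + 1000) × 1.034576 − 1000 = 1021.023 − 1000 = 21.02‰

21.0‰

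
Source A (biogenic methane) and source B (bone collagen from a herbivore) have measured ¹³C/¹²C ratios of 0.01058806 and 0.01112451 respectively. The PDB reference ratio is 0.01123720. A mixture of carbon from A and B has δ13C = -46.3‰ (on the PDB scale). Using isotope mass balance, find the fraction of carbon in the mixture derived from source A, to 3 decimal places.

0.760

δ_A = (0.01058806/0.01123720 − 1)×1000 = (0.942233 − 1)×1000 = -57.767‰
δ_B = (0.01112451/0.01123720 − 1)×1000 = (0.989972 − 1)×1000 = -10.028‰
f_A = (δ_mix − δ_B)/(δ_A − δ_B) = (-46.3 − (-10.028))/(-57.767 − (-10.028))
f_A = -36.272 / -47.739 = 0.7598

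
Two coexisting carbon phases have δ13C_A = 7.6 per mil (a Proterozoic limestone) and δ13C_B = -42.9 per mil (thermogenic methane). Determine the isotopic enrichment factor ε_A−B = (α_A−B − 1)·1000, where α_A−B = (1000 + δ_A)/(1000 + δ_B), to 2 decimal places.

α_A−B = (1000 + 7.6) / (1000 + -42.9) = 1007.6 / 957.1 = 1.052764
ε_A−B = (1.052764 − 1) × 1000 = 52.764 per mil
(The approximation ε ≈ δ_A − δ_B would give 50.5 per mil.)

52.76 per mil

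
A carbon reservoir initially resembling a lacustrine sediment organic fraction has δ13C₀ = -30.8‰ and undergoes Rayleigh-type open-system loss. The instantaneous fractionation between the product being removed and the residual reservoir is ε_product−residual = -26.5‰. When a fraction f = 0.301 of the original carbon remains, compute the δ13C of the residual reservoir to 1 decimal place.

0.5‰

Rayleigh residual: δ_res = (δ₀ + 1000)·f^(α−1) − 1000
α = ε/1000 + 1 = 0.97350, so α − 1 = -0.02650
f^(α−1) = 0.301^(-0.02650) = 1.032329
δ_res = (-30.8 + 1000) × 1.032329 − 1000 = 1000.533 − 1000 = 0.53‰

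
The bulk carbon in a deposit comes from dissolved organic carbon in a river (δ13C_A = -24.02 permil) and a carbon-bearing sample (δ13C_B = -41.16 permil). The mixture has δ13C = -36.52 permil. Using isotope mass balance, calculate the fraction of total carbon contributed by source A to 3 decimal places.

0.271

δ_mix = f_A·δ_A + (1 − f_A)·δ_B  ⇒  f_A = (δ_mix − δ_B)/(δ_A − δ_B)
f_A = (-36.52 − (-41.16)) / (-24.02 − (-41.16))
f_A = 4.64 / 17.14 = 0.2707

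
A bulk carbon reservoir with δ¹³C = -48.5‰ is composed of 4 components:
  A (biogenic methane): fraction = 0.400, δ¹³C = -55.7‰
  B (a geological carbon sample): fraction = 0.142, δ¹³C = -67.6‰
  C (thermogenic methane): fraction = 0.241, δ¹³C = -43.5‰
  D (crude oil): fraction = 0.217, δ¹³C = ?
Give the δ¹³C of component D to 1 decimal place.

Isotope mass balance: δ_bulk = Σ fᵢ·δᵢ.
-48.5 = 0.400×(-55.7) + 0.142×(-67.6) + 0.241×(-43.5) + 0.217×δ_D
0.217·δ_D = -48.5 − (-42.363) = -6.137
δ_D = -6.137 / 0.217 = -28.28‰

-28.3‰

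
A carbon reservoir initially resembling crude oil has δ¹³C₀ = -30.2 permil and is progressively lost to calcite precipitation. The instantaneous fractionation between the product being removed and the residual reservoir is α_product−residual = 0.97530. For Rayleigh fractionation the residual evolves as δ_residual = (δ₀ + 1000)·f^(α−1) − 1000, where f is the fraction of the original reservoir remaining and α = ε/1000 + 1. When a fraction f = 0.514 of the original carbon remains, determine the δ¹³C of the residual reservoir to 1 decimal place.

-14.1 permil

Rayleigh residual: δ_res = (δ₀ + 1000)·f^(α−1) − 1000
α − 1 = -0.02470
f^(α−1) = 0.514^(-0.02470) = 1.016574
δ_res = (-30.2 + 1000) × 1.016574 − 1000 = 985.874 − 1000 = -14.13 permil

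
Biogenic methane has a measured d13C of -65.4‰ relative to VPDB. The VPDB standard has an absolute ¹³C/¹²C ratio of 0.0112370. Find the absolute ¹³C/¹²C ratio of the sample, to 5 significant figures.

0.010502

R_sample = R_standard × (d13C/1000 + 1)
R_sample = 0.0112370 × (-65.4/1000 + 1) = 0.0112370 × 0.934600
R_sample = 0.0105021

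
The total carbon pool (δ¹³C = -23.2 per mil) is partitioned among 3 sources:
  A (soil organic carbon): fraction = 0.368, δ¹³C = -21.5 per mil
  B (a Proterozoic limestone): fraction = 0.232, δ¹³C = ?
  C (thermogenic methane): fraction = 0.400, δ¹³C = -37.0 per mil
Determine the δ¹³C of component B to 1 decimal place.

-2.1 per mil

Isotope mass balance: δ_bulk = Σ fᵢ·δᵢ.
-23.2 = 0.368×(-21.5) + 0.232×δ_B + 0.400×(-37.0)
0.232·δ_B = -23.2 − (-22.712) = -0.488
δ_B = -0.488 / 0.232 = -2.10 per mil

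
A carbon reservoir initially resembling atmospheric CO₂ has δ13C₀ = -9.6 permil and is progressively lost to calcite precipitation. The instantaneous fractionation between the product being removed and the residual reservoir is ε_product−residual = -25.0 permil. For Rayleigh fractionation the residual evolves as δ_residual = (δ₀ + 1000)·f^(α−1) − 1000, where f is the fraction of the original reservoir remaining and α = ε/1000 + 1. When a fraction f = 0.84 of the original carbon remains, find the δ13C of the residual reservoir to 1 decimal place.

Rayleigh residual: δ_res = (δ₀ + 1000)·f^(α−1) − 1000
α = ε/1000 + 1 = 0.97500, so α − 1 = -0.02500
f^(α−1) = 0.84^(-0.02500) = 1.004368
δ_res = (-9.6 + 1000) × 1.004368 − 1000 = 994.726 − 1000 = -5.27 permil

-5.3 permil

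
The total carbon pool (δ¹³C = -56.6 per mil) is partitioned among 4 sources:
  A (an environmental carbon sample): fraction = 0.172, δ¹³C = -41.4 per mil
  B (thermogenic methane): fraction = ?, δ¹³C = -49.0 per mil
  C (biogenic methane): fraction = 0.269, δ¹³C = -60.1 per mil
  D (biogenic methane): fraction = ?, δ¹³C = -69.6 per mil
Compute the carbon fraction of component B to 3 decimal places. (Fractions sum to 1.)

Let f_B and f_D be the unknown fractions; fractions sum to 1 so f_B + f_D = 0.559.
Mass balance: Σ fᵢ·δᵢ = δ_bulk ⇒ f_B·(-49.0) + f_D·(-69.6) = -56.6 − (-23.288) = -33.312
Substitute f_D = 0.559 − f_B:
f_B·(-49.0 − -69.6) = -33.312 − 0.559×(-69.6) = 5.594
f_B = 5.594 / 20.6 = 0.2716

0.272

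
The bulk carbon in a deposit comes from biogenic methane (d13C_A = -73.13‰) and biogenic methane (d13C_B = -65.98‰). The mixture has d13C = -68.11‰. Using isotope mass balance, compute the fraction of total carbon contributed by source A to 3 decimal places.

0.298

δ_mix = f_A·δ_A + (1 − f_A)·δ_B  ⇒  f_A = (δ_mix − δ_B)/(δ_A − δ_B)
f_A = (-68.11 − (-65.98)) / (-73.13 − (-65.98))
f_A = -2.13 / -7.15 = 0.2979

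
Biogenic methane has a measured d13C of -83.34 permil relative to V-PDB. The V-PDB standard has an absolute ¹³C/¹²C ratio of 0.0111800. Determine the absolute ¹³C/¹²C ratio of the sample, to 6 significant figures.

0.0102483

R_sample = R_standard × (d13C/1000 + 1)
R_sample = 0.0111800 × (-83.34/1000 + 1) = 0.0111800 × 0.916660
R_sample = 0.0102483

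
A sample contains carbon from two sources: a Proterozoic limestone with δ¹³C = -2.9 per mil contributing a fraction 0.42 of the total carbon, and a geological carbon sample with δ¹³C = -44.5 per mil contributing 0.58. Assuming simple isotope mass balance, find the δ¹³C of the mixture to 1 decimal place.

δ_mix = f_A·δ_A + f_B·δ_B
δ_mix = 0.42 × (-2.9) + 0.58 × (-44.5)
δ_mix = -1.22 + -25.81 = -27.03 per mil

-27.0 per mil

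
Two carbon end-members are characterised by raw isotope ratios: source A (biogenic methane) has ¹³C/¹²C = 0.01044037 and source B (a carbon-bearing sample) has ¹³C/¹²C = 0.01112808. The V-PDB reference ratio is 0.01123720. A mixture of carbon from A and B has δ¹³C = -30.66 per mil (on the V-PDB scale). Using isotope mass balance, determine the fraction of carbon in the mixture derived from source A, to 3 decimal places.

0.342

δ_A = (0.01044037/0.01123720 − 1)×1000 = (0.929090 − 1)×1000 = -70.910 per mil
δ_B = (0.01112808/0.01123720 − 1)×1000 = (0.990289 − 1)×1000 = -9.711 per mil
f_A = (δ_mix − δ_B)/(δ_A − δ_B) = (-30.66 − (-9.711))/(-70.910 − (-9.711))
f_A = -20.949 / -61.199 = 0.3423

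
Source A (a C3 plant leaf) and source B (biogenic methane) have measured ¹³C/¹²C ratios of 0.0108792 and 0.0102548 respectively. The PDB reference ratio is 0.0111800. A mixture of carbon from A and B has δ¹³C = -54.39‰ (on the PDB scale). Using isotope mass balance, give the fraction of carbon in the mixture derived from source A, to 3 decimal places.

δ_A = (0.0108792/0.0111800 − 1)×1000 = (0.973095 − 1)×1000 = -26.905‰
δ_B = (0.0102548/0.0111800 − 1)×1000 = (0.917245 − 1)×1000 = -82.755‰
f_A = (δ_mix − δ_B)/(δ_A − δ_B) = (-54.39 − (-82.755))/(-26.905 − (-82.755))
f_A = 28.365 / 55.850 = 0.5079

0.508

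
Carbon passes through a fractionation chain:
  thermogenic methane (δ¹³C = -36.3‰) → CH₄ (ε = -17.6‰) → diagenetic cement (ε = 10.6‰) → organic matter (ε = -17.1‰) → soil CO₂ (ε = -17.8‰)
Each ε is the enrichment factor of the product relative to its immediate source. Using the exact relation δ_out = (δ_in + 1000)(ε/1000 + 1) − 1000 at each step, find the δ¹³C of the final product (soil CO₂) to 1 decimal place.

step 1: δ = (-36.30 + 1000)·(-17.6/1000 + 1) − 1000 = -53.26‰
step 2: δ = (-53.26 + 1000)·(10.6/1000 + 1) − 1000 = -43.23‰
step 3: δ = (-43.23 + 1000)·(-17.1/1000 + 1) − 1000 = -59.59‰
step 4: δ = (-59.59 + 1000)·(-17.8/1000 + 1) − 1000 = -76.33‰

-76.3‰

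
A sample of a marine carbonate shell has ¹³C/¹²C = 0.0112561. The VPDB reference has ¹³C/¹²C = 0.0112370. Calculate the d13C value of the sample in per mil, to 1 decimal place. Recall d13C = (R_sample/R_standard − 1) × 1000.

1.7 per mil

d13C = (R_sample / R_standard − 1) × 1000
R_sample / R_standard = 0.0112561 / 0.0112370 = 1.001700
d13C = (1.001700 − 1) × 1000 = 1.70 per mil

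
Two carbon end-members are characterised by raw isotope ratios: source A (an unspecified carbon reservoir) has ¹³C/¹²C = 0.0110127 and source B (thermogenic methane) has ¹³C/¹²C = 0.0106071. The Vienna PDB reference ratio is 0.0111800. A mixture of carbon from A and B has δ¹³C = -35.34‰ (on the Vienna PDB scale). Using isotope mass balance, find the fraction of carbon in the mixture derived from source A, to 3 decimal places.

δ_A = (0.0110127/0.0111800 − 1)×1000 = (0.985036 − 1)×1000 = -14.964‰
δ_B = (0.0106071/0.0111800 − 1)×1000 = (0.948757 − 1)×1000 = -51.243‰
f_A = (δ_mix − δ_B)/(δ_A − δ_B) = (-35.34 − (-51.243))/(-14.964 − (-51.243))
f_A = 15.903 / 36.279 = 0.4384

0.438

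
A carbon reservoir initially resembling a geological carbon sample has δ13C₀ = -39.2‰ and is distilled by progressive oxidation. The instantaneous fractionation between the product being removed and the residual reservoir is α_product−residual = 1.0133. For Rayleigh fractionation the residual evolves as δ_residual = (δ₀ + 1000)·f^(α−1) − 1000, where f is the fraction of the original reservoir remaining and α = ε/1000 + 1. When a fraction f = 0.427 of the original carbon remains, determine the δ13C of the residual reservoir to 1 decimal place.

-50.0‰

Rayleigh residual: δ_res = (δ₀ + 1000)·f^(α−1) − 1000
α − 1 = 0.01330
f^(α−1) = 0.427^(0.01330) = 0.988746
δ_res = (-39.2 + 1000) × 0.988746 − 1000 = 949.987 − 1000 = -50.01‰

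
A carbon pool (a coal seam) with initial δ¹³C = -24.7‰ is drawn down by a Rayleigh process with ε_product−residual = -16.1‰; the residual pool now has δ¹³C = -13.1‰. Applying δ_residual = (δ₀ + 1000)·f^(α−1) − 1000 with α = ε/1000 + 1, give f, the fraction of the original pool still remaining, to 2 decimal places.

0.48

α − 1 = ε/1000 = -0.0161
(δ_res + 1000)/(δ₀ + 1000) = (-13.1 + 1000)/(-24.7 + 1000) = 986.9/975.3 = 1.011894
f = 1.011894^(1/-0.0161) = exp(ln(1.011894)/-0.0161) = exp(0.01182/-0.0161)
f = exp(-0.7344) = 0.4798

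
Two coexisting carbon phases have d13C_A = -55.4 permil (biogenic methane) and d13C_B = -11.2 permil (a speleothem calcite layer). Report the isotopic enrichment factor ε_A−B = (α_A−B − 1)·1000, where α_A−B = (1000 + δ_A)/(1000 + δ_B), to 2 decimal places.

α_A−B = (1000 + -55.4) / (1000 + -11.2) = 944.6 / 988.8 = 0.955299
ε_A−B = (0.955299 − 1) × 1000 = -44.701 permil
(The approximation ε ≈ δ_A − δ_B would give -44.2 permil.)

-44.70 permil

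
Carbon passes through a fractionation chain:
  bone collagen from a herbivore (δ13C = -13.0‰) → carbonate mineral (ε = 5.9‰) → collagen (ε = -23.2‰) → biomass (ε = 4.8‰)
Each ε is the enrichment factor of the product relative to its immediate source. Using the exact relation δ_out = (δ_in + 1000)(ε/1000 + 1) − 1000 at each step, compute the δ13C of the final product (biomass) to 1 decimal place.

-25.6‰

step 1: δ = (-13.00 + 1000)·(5.9/1000 + 1) − 1000 = -7.18‰
step 2: δ = (-7.18 + 1000)·(-23.2/1000 + 1) − 1000 = -30.21‰
step 3: δ = (-30.21 + 1000)·(4.8/1000 + 1) − 1000 = -25.56‰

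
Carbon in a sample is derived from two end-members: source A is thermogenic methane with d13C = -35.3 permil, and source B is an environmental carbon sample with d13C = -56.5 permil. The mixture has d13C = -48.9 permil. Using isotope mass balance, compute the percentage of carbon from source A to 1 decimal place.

35.8%

δ_mix = f_A·δ_A + (1 − f_A)·δ_B  ⇒  f_A = (δ_mix − δ_B)/(δ_A − δ_B)
f_A = (-48.9 − (-56.5)) / (-35.3 − (-56.5))
f_A = 7.6 / 21.2 = 0.3585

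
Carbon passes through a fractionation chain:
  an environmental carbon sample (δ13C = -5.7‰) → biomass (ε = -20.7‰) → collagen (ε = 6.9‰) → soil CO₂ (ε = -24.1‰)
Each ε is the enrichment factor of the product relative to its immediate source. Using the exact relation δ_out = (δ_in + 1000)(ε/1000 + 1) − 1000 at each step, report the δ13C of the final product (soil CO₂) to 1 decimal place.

step 1: δ = (-5.70 + 1000)·(-20.7/1000 + 1) − 1000 = -26.28‰
step 2: δ = (-26.28 + 1000)·(6.9/1000 + 1) − 1000 = -19.56‰
step 3: δ = (-19.56 + 1000)·(-24.1/1000 + 1) − 1000 = -43.19‰

-43.2‰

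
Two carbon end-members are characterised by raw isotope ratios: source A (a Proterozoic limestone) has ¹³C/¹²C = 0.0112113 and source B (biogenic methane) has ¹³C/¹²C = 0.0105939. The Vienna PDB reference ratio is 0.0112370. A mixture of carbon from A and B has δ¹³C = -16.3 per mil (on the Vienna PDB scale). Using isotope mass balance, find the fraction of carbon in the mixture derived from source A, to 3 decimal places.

0.745

δ_A = (0.0112113/0.0112370 − 1)×1000 = (0.997713 − 1)×1000 = -2.287 per mil
δ_B = (0.0105939/0.0112370 − 1)×1000 = (0.942769 − 1)×1000 = -57.231 per mil
f_A = (δ_mix − δ_B)/(δ_A − δ_B) = (-16.3 − (-57.231))/(-2.287 − (-57.231))
f_A = 40.931 / 54.943 = 0.7450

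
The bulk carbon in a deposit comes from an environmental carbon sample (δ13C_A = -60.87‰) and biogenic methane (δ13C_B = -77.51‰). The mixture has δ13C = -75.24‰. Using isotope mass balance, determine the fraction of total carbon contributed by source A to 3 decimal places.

δ_mix = f_A·δ_A + (1 − f_A)·δ_B  ⇒  f_A = (δ_mix − δ_B)/(δ_A − δ_B)
f_A = (-75.24 − (-77.51)) / (-60.87 − (-77.51))
f_A = 2.27 / 16.64 = 0.1364

0.136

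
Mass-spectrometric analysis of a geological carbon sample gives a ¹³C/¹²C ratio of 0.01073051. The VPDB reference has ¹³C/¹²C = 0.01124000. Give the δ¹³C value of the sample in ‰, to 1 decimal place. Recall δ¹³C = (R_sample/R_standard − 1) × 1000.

-45.3‰

δ¹³C = (R_sample / R_standard − 1) × 1000
R_sample / R_standard = 0.01073051 / 0.01124000 = 0.954672
δ¹³C = (0.954672 − 1) × 1000 = -45.33‰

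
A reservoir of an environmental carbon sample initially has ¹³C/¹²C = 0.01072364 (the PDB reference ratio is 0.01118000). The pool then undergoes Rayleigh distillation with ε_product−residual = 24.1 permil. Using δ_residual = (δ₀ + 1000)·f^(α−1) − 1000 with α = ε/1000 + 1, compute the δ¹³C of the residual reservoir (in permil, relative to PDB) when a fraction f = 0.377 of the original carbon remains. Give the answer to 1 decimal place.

δ₀ = (0.01072364/0.01118000 − 1)×1000 = (0.959181 − 1)×1000 = -40.819 permil
α − 1 = ε/1000 = 0.0241
f^(α−1) = 0.377^(0.0241) = 0.976764
δ_res = (-40.819 + 1000) × 0.976764 − 1000 = 936.894 − 1000 = -63.11 permil

-63.1 permil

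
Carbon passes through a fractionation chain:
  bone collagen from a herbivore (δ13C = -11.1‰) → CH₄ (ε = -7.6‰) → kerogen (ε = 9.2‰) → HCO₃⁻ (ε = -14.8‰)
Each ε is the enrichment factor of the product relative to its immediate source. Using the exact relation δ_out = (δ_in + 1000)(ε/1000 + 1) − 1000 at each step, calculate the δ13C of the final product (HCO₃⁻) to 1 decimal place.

-24.2‰

step 1: δ = (-11.10 + 1000)·(-7.6/1000 + 1) − 1000 = -18.62‰
step 2: δ = (-18.62 + 1000)·(9.2/1000 + 1) − 1000 = -9.59‰
step 3: δ = (-9.59 + 1000)·(-14.8/1000 + 1) − 1000 = -24.25‰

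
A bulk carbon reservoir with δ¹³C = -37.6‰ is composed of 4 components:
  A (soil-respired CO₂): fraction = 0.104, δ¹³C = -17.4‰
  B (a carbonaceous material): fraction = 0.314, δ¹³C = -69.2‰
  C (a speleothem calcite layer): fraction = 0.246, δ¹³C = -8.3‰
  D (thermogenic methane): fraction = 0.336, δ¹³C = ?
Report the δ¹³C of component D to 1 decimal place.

Isotope mass balance: δ_bulk = Σ fᵢ·δᵢ.
-37.6 = 0.104×(-17.4) + 0.314×(-69.2) + 0.246×(-8.3) + 0.336×δ_D
0.336·δ_D = -37.6 − (-25.580) = -12.020
δ_D = -12.020 / 0.336 = -35.77‰

-35.8‰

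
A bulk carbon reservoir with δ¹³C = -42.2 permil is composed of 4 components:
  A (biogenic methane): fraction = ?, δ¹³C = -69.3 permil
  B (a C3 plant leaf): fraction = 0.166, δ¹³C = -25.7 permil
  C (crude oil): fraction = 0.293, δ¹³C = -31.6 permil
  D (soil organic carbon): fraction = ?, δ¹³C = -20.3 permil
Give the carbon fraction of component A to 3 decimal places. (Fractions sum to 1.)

0.361

Let f_A and f_D be the unknown fractions; fractions sum to 1 so f_A + f_D = 0.541.
Mass balance: Σ fᵢ·δᵢ = δ_bulk ⇒ f_A·(-69.3) + f_D·(-20.3) = -42.2 − (-13.525) = -28.675
Substitute f_D = 0.541 − f_A:
f_A·(-69.3 − -20.3) = -28.675 − 0.541×(-20.3) = -17.693
f_A = -17.693 / -49.0 = 0.3611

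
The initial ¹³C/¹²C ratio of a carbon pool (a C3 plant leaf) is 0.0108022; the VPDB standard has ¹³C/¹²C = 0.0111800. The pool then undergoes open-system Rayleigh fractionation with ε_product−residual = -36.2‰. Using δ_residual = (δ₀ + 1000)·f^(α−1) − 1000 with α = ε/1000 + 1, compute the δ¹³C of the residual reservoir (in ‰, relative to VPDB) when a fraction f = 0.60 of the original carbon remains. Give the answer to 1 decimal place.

δ₀ = (0.0108022/0.0111800 − 1)×1000 = (0.966208 − 1)×1000 = -33.792‰
α − 1 = ε/1000 = -0.0362
f^(α−1) = 0.60^(-0.0362) = 1.018664
δ_res = (-33.792 + 1000) × 1.018664 − 1000 = 984.241 − 1000 = -15.76‰

-15.8‰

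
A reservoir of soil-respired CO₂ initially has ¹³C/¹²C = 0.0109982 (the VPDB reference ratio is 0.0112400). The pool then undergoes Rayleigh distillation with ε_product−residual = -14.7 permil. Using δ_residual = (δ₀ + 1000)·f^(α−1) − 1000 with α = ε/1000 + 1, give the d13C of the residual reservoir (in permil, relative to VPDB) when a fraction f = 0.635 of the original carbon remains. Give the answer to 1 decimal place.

-15.0 permil

δ₀ = (0.0109982/0.0112400 − 1)×1000 = (0.978488 − 1)×1000 = -21.512 permil
α − 1 = ε/1000 = -0.0147
f^(α−1) = 0.635^(-0.0147) = 1.006698
δ_res = (-21.512 + 1000) × 1.006698 − 1000 = 985.042 − 1000 = -14.96 permil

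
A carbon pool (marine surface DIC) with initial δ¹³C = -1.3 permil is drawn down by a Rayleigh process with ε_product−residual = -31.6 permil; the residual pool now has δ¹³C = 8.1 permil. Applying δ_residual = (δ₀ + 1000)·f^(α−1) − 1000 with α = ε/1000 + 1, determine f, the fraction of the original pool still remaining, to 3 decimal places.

0.743

α − 1 = ε/1000 = -0.0316
(δ_res + 1000)/(δ₀ + 1000) = (8.1 + 1000)/(-1.3 + 1000) = 1008.1/998.7 = 1.009412
f = 1.009412^(1/-0.0316) = exp(ln(1.009412)/-0.0316) = exp(0.00937/-0.0316)
f = exp(-0.2965) = 0.7434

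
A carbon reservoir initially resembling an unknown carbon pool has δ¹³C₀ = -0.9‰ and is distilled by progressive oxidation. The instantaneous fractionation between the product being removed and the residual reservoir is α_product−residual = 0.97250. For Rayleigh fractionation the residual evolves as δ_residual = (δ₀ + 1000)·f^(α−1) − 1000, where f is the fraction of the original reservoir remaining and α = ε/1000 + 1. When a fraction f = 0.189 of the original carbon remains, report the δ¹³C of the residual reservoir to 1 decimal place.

Rayleigh residual: δ_res = (δ₀ + 1000)·f^(α−1) − 1000
α − 1 = -0.02750
f^(α−1) = 0.189^(-0.02750) = 1.046881
δ_res = (-0.9 + 1000) × 1.046881 − 1000 = 1045.939 − 1000 = 45.94‰

45.9‰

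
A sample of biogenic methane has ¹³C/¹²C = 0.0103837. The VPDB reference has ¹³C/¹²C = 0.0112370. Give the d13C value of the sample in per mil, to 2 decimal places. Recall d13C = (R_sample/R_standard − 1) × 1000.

d13C = (R_sample / R_standard − 1) × 1000
R_sample / R_standard = 0.0103837 / 0.0112370 = 0.924063
d13C = (0.924063 − 1) × 1000 = -75.937 per mil

-75.94 per mil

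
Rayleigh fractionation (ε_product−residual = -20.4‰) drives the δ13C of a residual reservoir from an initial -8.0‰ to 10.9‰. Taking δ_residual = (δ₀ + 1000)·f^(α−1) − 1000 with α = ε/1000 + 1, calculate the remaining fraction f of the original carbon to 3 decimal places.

0.396

α − 1 = ε/1000 = -0.0204
(δ_res + 1000)/(δ₀ + 1000) = (10.9 + 1000)/(-8.0 + 1000) = 1010.9/992.0 = 1.019052
f = 1.019052^(1/-0.0204) = exp(ln(1.019052)/-0.0204) = exp(0.01887/-0.0204)
f = exp(-0.9252) = 0.3965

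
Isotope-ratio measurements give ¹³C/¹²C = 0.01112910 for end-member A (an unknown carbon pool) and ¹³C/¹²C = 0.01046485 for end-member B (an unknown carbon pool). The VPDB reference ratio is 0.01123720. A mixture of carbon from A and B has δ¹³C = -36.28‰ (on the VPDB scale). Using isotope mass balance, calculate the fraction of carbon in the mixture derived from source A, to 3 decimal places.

δ_A = (0.01112910/0.01123720 − 1)×1000 = (0.990380 − 1)×1000 = -9.620‰
δ_B = (0.01046485/0.01123720 − 1)×1000 = (0.931268 − 1)×1000 = -68.732‰
f_A = (δ_mix − δ_B)/(δ_A − δ_B) = (-36.28 − (-68.732))/(-9.620 − (-68.732))
f_A = 32.452 / 59.112 = 0.5490

0.549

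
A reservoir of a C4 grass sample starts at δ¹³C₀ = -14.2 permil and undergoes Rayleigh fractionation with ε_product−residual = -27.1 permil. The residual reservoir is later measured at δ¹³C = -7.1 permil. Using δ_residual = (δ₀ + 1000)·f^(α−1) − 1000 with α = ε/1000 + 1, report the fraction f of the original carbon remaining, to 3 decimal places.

α − 1 = ε/1000 = -0.0271
(δ_res + 1000)/(δ₀ + 1000) = (-7.1 + 1000)/(-14.2 + 1000) = 992.9/985.8 = 1.007202
f = 1.007202^(1/-0.0271) = exp(ln(1.007202)/-0.0271) = exp(0.00718/-0.0271)
f = exp(-0.2648) = 0.7673

0.767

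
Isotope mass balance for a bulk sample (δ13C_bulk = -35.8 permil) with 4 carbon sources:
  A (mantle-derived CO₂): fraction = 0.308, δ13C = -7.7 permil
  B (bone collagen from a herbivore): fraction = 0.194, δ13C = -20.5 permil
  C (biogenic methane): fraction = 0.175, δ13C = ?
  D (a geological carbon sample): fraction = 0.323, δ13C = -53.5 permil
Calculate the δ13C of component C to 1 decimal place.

-69.5 permil

Isotope mass balance: δ_bulk = Σ fᵢ·δᵢ.
-35.8 = 0.308×(-7.7) + 0.194×(-20.5) + 0.175×δ_C + 0.323×(-53.5)
0.175·δ_C = -35.8 − (-23.629) = -12.171
δ_C = -12.171 / 0.175 = -69.55 permil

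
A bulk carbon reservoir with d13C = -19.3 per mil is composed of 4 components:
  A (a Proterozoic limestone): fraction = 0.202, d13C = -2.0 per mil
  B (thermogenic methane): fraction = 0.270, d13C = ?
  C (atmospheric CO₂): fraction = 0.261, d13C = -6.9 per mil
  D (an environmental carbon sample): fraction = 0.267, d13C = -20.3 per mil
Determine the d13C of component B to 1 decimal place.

Isotope mass balance: δ_bulk = Σ fᵢ·δᵢ.
-19.3 = 0.202×(-2.0) + 0.270×δ_B + 0.261×(-6.9) + 0.267×(-20.3)
0.270·δ_B = -19.3 − (-7.625) = -11.675
δ_B = -11.675 / 0.270 = -43.24 per mil

-43.2 per mil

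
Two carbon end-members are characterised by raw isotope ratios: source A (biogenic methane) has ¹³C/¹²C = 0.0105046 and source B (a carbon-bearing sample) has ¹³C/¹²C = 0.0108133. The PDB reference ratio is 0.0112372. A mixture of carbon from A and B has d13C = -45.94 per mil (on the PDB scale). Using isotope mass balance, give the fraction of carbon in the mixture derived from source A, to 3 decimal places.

0.299

δ_A = (0.0105046/0.0112372 − 1)×1000 = (0.934806 − 1)×1000 = -65.194 per mil
δ_B = (0.0108133/0.0112372 − 1)×1000 = (0.962277 − 1)×1000 = -37.723 per mil
f_A = (δ_mix − δ_B)/(δ_A − δ_B) = (-45.94 − (-37.723))/(-65.194 − (-37.723))
f_A = -8.217 / -27.471 = 0.2991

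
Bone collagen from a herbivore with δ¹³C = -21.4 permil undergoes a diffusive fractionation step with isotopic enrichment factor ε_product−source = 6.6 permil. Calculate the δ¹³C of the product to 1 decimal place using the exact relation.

-14.9 permil

To first order, δ_product ≈ δ_source + ε = -14.8 permil.
Exactly, δ_product = (δ_source + 1000)·(ε/1000 + 1) − 1000.
δ_product = (-21.4 + 1000) × (6.6/1000 + 1) − 1000
δ_product = -14.94 permil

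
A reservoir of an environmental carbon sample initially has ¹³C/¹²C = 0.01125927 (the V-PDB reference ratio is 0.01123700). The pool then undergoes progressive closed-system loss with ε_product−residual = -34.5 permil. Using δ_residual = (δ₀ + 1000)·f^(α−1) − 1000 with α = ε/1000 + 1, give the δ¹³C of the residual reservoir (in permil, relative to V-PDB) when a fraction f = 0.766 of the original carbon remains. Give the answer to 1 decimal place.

11.2 permil

δ₀ = (0.01125927/0.01123700 − 1)×1000 = (1.001982 − 1)×1000 = 1.982 permil
α − 1 = ε/1000 = -0.0345
f^(α−1) = 0.766^(-0.0345) = 1.009239
δ_res = (1.982 + 1000) × 1.009239 − 1000 = 1011.239 − 1000 = 11.24 permil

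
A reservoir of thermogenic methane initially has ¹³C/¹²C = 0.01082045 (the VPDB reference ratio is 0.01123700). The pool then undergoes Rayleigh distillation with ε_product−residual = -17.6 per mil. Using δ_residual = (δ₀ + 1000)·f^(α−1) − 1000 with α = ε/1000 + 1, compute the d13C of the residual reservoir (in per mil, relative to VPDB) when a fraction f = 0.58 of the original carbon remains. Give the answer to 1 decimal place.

-27.8 per mil

δ₀ = (0.01082045/0.01123700 − 1)×1000 = (0.962930 − 1)×1000 = -37.070 per mil
α − 1 = ε/1000 = -0.0176
f^(α−1) = 0.58^(-0.0176) = 1.009633
δ_res = (-37.070 + 1000) × 1.009633 − 1000 = 972.207 − 1000 = -27.79 per mil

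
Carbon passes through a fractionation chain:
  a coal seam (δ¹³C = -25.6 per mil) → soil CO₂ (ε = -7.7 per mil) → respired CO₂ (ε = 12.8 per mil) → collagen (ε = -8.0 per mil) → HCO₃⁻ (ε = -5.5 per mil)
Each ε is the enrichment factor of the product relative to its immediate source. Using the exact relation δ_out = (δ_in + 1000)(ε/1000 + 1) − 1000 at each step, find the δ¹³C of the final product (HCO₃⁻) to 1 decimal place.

step 1: δ = (-25.60 + 1000)·(-7.7/1000 + 1) − 1000 = -33.10 per mil
step 2: δ = (-33.10 + 1000)·(12.8/1000 + 1) − 1000 = -20.73 per mil
step 3: δ = (-20.73 + 1000)·(-8.0/1000 + 1) − 1000 = -28.56 per mil
step 4: δ = (-28.56 + 1000)·(-5.5/1000 + 1) − 1000 = -33.90 per mil

-33.9 per mil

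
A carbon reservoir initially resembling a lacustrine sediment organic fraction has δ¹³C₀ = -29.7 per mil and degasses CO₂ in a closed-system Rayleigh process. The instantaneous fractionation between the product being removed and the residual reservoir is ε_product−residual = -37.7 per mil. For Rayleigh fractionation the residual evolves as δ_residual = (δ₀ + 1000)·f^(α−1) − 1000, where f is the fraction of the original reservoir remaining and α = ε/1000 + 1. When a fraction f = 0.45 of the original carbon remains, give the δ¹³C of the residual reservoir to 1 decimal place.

Rayleigh residual: δ_res = (δ₀ + 1000)·f^(α−1) − 1000
α = ε/1000 + 1 = 0.96230, so α − 1 = -0.03770
f^(α−1) = 0.45^(-0.03770) = 1.030561
δ_res = (-29.7 + 1000) × 1.030561 − 1000 = 999.954 − 1000 = -0.05 per mil

0.0 per mil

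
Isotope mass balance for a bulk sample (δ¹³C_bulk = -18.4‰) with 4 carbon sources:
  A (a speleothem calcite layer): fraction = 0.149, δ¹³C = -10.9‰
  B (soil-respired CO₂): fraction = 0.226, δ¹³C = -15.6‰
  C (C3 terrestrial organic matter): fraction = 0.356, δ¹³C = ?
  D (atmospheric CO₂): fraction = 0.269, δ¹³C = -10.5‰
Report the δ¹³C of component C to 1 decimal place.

Isotope mass balance: δ_bulk = Σ fᵢ·δᵢ.
-18.4 = 0.149×(-10.9) + 0.226×(-15.6) + 0.356×δ_C + 0.269×(-10.5)
0.356·δ_C = -18.4 − (-7.974) = -10.426
δ_C = -10.426 / 0.356 = -29.29‰

-29.3‰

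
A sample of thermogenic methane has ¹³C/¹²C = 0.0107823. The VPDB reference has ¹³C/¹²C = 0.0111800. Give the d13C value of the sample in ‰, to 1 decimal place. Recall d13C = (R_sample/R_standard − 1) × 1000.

-35.6‰

d13C = (R_sample / R_standard − 1) × 1000
R_sample / R_standard = 0.0107823 / 0.0111800 = 0.964428
d13C = (0.964428 − 1) × 1000 = -35.57‰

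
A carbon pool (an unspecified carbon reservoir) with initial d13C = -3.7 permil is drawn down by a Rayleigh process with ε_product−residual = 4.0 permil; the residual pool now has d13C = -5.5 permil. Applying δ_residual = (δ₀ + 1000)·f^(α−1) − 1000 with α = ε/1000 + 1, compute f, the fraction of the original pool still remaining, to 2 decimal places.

α − 1 = ε/1000 = 0.0040
(δ_res + 1000)/(δ₀ + 1000) = (-5.5 + 1000)/(-3.7 + 1000) = 994.5/996.3 = 0.998193
f = 0.998193^(1/0.0040) = exp(ln(0.998193)/0.0040) = exp(-0.00181/0.0040)
f = exp(-0.4521) = 0.6363

0.64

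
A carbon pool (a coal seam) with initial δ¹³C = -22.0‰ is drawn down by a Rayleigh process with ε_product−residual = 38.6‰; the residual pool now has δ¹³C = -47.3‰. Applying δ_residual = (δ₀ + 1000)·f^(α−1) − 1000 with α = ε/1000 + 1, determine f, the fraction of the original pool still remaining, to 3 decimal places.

0.507

α − 1 = ε/1000 = 0.0386
(δ_res + 1000)/(δ₀ + 1000) = (-47.3 + 1000)/(-22.0 + 1000) = 952.7/978.0 = 0.974131
f = 0.974131^(1/0.0386) = exp(ln(0.974131)/0.0386) = exp(-0.02621/0.0386)
f = exp(-0.6790) = 0.5071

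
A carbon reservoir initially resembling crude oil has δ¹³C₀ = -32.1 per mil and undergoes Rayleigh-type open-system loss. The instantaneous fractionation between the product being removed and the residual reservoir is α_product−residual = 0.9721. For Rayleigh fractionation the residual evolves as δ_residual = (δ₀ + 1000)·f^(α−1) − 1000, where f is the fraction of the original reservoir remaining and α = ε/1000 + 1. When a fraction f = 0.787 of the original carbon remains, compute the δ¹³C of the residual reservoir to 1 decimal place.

-25.6 per mil

Rayleigh residual: δ_res = (δ₀ + 1000)·f^(α−1) − 1000
α − 1 = -0.02790
f^(α−1) = 0.787^(-0.02790) = 1.006705
δ_res = (-32.1 + 1000) × 1.006705 − 1000 = 974.390 − 1000 = -25.61 per mil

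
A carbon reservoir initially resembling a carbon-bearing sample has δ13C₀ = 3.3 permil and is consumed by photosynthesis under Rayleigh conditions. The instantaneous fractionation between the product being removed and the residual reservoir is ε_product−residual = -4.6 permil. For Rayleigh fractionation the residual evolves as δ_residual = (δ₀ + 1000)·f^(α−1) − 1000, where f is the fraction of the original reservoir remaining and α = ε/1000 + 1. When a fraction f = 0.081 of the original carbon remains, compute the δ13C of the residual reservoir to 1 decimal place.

15.0 permil

Rayleigh residual: δ_res = (δ₀ + 1000)·f^(α−1) − 1000
α = ε/1000 + 1 = 0.99540, so α − 1 = -0.00460
f^(α−1) = 0.081^(-0.00460) = 1.011628
δ_res = (3.3 + 1000) × 1.011628 − 1000 = 1014.967 − 1000 = 14.97 permil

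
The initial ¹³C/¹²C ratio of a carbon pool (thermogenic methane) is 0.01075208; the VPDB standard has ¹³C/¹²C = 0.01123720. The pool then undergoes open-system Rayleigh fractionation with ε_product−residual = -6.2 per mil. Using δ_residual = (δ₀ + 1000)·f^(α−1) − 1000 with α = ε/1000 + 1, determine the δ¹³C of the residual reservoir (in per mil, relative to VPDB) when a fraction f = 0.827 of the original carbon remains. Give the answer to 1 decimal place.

-42.0 per mil

δ₀ = (0.01075208/0.01123720 − 1)×1000 = (0.956829 − 1)×1000 = -43.171 per mil
α − 1 = ε/1000 = -0.0062
f^(α−1) = 0.827^(-0.0062) = 1.001178
δ_res = (-43.171 + 1000) × 1.001178 − 1000 = 957.957 − 1000 = -42.04 per mil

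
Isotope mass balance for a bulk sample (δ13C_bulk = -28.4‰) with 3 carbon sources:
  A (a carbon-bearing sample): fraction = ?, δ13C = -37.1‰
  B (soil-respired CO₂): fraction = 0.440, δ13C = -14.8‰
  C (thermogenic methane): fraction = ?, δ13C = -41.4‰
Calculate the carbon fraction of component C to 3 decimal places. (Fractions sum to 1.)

0.259

Let f_C and f_A be the unknown fractions; fractions sum to 1 so f_C + f_A = 0.560.
Mass balance: Σ fᵢ·δᵢ = δ_bulk ⇒ f_C·(-41.4) + f_A·(-37.1) = -28.4 − (-6.512) = -21.888
Substitute f_A = 0.560 − f_C:
f_C·(-41.4 − -37.1) = -21.888 − 0.560×(-37.1) = -1.112
f_C = -1.112 / -4.3 = 0.2586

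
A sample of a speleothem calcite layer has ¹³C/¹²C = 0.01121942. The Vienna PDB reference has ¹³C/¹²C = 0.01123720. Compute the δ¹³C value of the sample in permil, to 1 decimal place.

-1.6 permil

δ¹³C = (R_sample / R_standard − 1) × 1000
R_sample / R_standard = 0.01121942 / 0.01123720 = 0.998418
δ¹³C = (0.998418 − 1) × 1000 = -1.58 permil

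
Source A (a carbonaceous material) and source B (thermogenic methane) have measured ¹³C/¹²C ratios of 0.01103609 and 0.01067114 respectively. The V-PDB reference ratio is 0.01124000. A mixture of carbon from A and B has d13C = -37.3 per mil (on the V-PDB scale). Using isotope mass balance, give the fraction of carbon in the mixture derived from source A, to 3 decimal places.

0.410

δ_A = (0.01103609/0.01124000 − 1)×1000 = (0.981859 − 1)×1000 = -18.141 per mil
δ_B = (0.01067114/0.01124000 − 1)×1000 = (0.949390 − 1)×1000 = -50.610 per mil
f_A = (δ_mix − δ_B)/(δ_A − δ_B) = (-37.3 − (-50.610))/(-18.141 − (-50.610))
f_A = 13.310 / 32.469 = 0.4099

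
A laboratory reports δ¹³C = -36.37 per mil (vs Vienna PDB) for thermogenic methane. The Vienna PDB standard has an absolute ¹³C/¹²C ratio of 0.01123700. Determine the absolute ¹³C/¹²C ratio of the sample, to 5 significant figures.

0.010828

R_sample = R_standard × (δ¹³C/1000 + 1)
R_sample = 0.01123700 × (-36.37/1000 + 1) = 0.01123700 × 0.963630
R_sample = 0.0108283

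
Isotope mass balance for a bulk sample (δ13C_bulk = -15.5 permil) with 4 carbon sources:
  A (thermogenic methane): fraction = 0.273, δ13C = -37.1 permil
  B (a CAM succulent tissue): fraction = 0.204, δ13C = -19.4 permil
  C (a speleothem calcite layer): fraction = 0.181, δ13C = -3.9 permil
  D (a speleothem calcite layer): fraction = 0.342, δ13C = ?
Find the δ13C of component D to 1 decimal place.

Isotope mass balance: δ_bulk = Σ fᵢ·δᵢ.
-15.5 = 0.273×(-37.1) + 0.204×(-19.4) + 0.181×(-3.9) + 0.342×δ_D
0.342·δ_D = -15.5 − (-14.792) = -0.708
δ_D = -0.708 / 0.342 = -2.07 permil

-2.1 permil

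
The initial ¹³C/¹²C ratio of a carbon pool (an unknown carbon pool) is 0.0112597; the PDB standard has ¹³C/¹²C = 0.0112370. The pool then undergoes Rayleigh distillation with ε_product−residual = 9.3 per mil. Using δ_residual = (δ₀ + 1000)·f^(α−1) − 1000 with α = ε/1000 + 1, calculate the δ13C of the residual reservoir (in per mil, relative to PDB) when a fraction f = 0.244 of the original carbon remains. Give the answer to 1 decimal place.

-11.0 per mil

δ₀ = (0.0112597/0.0112370 − 1)×1000 = (1.002020 − 1)×1000 = 2.020 per mil
α − 1 = ε/1000 = 0.0093
f^(α−1) = 0.244^(0.0093) = 0.986967
δ_res = (2.020 + 1000) × 0.986967 − 1000 = 988.961 − 1000 = -11.04 per mil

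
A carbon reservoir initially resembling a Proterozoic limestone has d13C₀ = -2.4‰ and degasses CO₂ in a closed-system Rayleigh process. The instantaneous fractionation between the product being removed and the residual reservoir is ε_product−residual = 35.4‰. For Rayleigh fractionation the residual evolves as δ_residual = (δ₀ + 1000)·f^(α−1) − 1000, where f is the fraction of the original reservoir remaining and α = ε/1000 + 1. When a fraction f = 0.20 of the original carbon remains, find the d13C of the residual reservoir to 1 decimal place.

-57.6‰

Rayleigh residual: δ_res = (δ₀ + 1000)·f^(α−1) − 1000
α = ε/1000 + 1 = 1.03540, so α − 1 = 0.03540
f^(α−1) = 0.20^(0.03540) = 0.944619
δ_res = (-2.4 + 1000) × 0.944619 − 1000 = 942.351 − 1000 = -57.65‰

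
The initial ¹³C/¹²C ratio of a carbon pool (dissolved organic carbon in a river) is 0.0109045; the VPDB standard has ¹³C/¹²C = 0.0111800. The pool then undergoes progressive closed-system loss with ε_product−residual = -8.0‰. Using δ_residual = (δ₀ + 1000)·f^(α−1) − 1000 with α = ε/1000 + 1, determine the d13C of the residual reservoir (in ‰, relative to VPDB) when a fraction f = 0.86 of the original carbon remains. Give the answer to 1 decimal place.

δ₀ = (0.0109045/0.0111800 − 1)×1000 = (0.975358 − 1)×1000 = -24.642‰
α − 1 = ε/1000 = -0.0080
f^(α−1) = 0.86^(-0.0080) = 1.001207
δ_res = (-24.642 + 1000) × 1.001207 − 1000 = 976.535 − 1000 = -23.46‰

-23.5‰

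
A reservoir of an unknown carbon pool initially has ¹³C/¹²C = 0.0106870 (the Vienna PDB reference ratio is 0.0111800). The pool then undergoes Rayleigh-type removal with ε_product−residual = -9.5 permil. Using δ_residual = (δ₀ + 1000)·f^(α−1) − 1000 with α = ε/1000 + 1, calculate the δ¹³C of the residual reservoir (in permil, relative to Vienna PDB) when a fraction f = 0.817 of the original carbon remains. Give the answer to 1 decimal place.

-42.3 permil

δ₀ = (0.0106870/0.0111800 − 1)×1000 = (0.955903 − 1)×1000 = -44.097 permil
α − 1 = ε/1000 = -0.0095
f^(α−1) = 0.817^(-0.0095) = 1.001922
δ_res = (-44.097 + 1000) × 1.001922 − 1000 = 957.741 − 1000 = -42.26 permil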